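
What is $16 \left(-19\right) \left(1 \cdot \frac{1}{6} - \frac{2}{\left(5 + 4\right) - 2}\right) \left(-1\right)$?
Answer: $- \frac{760}{21} \approx -36.19$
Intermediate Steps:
$16 \left(-19\right) \left(1 \cdot \frac{1}{6} - \frac{2}{\left(5 + 4\right) - 2}\right) \left(-1\right) = - 304 \left(1 \cdot \frac{1}{6} - \frac{2}{9 - 2}\right) \left(-1\right) = - 304 \left(\frac{1}{6} - \frac{2}{7}\right) \left(-1\right) = - 304 \left(\left(- \frac{5}{42}\right) \left(-1\right)\right) = \left(-304\right) \frac{5}{42} = - \frac{760}{21}$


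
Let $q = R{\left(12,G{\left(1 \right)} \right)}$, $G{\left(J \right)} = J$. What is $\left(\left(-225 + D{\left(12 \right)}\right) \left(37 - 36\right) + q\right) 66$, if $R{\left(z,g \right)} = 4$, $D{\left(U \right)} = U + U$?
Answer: $-13002$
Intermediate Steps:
$D{\left(U \right)} = 2 U$
$q = 4$
$\left(\left(-225 + D{\left(12 \right)}\right) \left(37 - 36\right) + q\right) 66 = \left(\left(-225 + 2 \cdot 12\right) \left(37 - 36\right) + 4\right) 66 = \left(\left(-225 + 24\right) 1 + 4\right) 66 = \left(\left(-201\right) 1 + 4\right) 66 = \left(-201 + 4\right) 66 = \left(-197\right) 66 = -13002$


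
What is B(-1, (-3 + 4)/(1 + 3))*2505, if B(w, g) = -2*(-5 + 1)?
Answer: 20040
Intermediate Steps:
B(w, g) = 8 (B(w, g) = -2*(-4) = 8)
B(-1, (-3 + 4)/(1 + 3))*2505 = 8*2505 = 20040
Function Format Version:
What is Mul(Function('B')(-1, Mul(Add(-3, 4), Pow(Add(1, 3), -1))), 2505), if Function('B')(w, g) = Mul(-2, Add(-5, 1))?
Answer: 20040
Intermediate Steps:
Function('B')(w, g) = 8 (Function('B')(w, g) = Mul(-2, -4) = 8)
Mul(Function('B')(-1, Mul(Add(-3, 4), Pow(Add(1, 3), -1))), 2505) = Mul(8, 2505) = 20040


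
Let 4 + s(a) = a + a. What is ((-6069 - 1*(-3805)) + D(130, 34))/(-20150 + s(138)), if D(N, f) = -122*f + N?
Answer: 1047/3313 ≈ 0.31603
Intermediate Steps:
D(N, f) = N - 122*f
s(a) = -4 + 2*a (s(a) = -4 + (a + a) = -4 + 2*a)
((-6069 - 1*(-3805)) + D(130, 34))/(-20150 + s(138)) = ((-6069 - 1*(-3805)) + (130 - 122*34))/(-20150 + (-4 + 2*138)) = ((-6069 + 3805) + (130 - 4148))/(-20150 + (-4 + 276)) = (-2264 - 4018)/(-20150 + 272) = -6282/(-19878) = -6282*(-1/19878) = 1047/3313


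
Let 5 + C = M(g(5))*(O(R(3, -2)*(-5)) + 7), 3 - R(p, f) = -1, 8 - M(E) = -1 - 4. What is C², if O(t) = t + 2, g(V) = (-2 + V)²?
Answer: 21904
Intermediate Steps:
M(E) = 13 (M(E) = 8 - (-1 - 4) = 8 - 1*(-5) = 8 + 5 = 13)
R(p, f) = 4 (R(p, f) = 3 - 1*(-1) = 3 + 1 = 4)
O(t) = 2 + t
C = -148 (C = -5 + 13*((2 + 4*(-5)) + 7) = -5 + 13*((2 - 20) + 7) = -5 + 13*(-18 + 7) = -5 + 13*(-11) = -5 - 143 = -148)
C² = (-148)² = 21904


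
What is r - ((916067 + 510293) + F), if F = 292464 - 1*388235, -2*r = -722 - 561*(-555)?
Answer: -2971811/2 ≈ -1.4859e+6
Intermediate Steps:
r = -310633/2 (r = -(-722 - 561*(-555))/2 = -(-722 + 311355)/2 = -½*310633 = -310633/2 ≈ -1.5532e+5)
F = -95771 (F = 292464 - 388235 = -95771)
r - ((916067 + 510293) + F) = -310633/2 - ((916067 + 510293) - 95771) = -310633/2 - (1426360 - 95771) = -310633/2 - 1*1330589 = -310633/2 - 1330589 = -2971811/2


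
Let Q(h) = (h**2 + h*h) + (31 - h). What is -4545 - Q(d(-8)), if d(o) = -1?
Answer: -4579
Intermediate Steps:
Q(h) = 31 - h + 2*h**2 (Q(h) = (h**2 + h**2) + (31 - h) = 2*h**2 + (31 - h) = 31 - h + 2*h**2)
-4545 - Q(d(-8)) = -4545 - (31 - 1*(-1) + 2*(-1)**2) = -4545 - (31 + 1 + 2*1) = -4545 - (31 + 1 + 2) = -4545 - 1*34 = -4545 - 34 = -4579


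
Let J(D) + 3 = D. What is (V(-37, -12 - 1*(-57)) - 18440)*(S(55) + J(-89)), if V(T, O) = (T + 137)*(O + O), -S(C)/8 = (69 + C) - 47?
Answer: 6683520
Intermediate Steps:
J(D) = -3 + D
S(C) = -176 - 8*C (S(C) = -8*((69 + C) - 47) = -8*(22 + C) = -176 - 8*C)
V(T, O) = 2*O*(137 + T) (V(T, O) = (137 + T)*(2*O) = 2*O*(137 + T))
(V(-37, -12 - 1*(-57)) - 18440)*(S(55) + J(-89)) = (2*(-12 - 1*(-57))*(137 - 37) - 18440)*((-176 - 8*55) + (-3 - 89)) = (2*(-12 + 57)*100 - 18440)*((-176 - 440) - 92) = (2*45*100 - 18440)*(-616 - 92) = (9000 - 18440)*(-708) = -9440*(-708) = 6683520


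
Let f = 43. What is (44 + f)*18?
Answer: 1566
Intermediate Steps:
(44 + f)*18 = (44 + 43)*18 = 87*18 = 1566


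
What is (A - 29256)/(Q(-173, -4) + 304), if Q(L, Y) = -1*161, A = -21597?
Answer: -4623/13 ≈ -355.62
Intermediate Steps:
Q(L, Y) = -161
(A - 29256)/(Q(-173, -4) + 304) = (-21597 - 29256)/(-161 + 304) = -50853/143 = -50853*1/143 = -4623/13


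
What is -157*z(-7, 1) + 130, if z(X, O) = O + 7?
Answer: -1126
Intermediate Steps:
z(X, O) = 7 + O
-157*z(-7, 1) + 130 = -157*(7 + 1) + 130 = -157*8 + 130 = -1256 + 130 = -1126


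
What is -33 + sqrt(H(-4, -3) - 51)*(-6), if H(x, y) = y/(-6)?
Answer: -33 - 3*I*sqrt(202) ≈ -33.0 - 42.638*I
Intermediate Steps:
H(x, y) = -y/6 (H(x, y) = y*(-1/6) = -y/6)
-33 + sqrt(H(-4, -3) - 51)*(-6) = -33 + sqrt(-1/6*(-3) - 51)*(-6) = -33 + sqrt(1/2 - 51)*(-6) = -33 + sqrt(-101/2)*(-6) = -33 + (I*sqrt(202)/2)*(-6) = -33 - 3*I*sqrt(202)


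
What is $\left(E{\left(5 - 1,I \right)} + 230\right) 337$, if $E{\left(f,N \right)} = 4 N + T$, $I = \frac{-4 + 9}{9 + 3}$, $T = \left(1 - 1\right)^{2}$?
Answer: $\frac{234215}{3} \approx 78072.0$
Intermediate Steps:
$T = 0$ ($T = 0^{2} = 0$)
$I = \frac{5}{12} \approx 0.41667$
$E{\left(f,N \right)} = 4 N$ ($E{\left(f,N \right)} = 4 N + 0 = 4 N$)
$\left(E{\left(5 - 1,I \right)} + 230\right) 337 = \left(4 \cdot \frac{5}{12} + 230\right) 337 = \left(\frac{5}{3} + 230\right) 337 = \frac{695}{3} \cdot 337 = \frac{234215}{3}$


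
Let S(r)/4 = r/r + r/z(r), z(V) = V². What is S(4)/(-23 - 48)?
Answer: -5/71 ≈ -0.070423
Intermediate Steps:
S(r) = 4 + 4/r (S(r) = 4*(r/r + r/(r²)) = 4*(1 + r/r²) = 4*(1 + 1/r) = 4 + 4/r)
S(4)/(-23 - 48) = (4 + 4/4)/(-23 - 48) = (4 + 4*(¼))/(-71) = (4 + 1)*(-1/71) = 5*(-1/71) = -5/71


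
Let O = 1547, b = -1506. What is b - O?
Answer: -3053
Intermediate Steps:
b - O = -1506 - 1*1547 = -1506 - 1547 = -3053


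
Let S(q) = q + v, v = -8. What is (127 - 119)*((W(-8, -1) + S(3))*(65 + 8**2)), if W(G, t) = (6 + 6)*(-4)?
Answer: -54696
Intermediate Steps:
S(q) = -8 + q (S(q) = q - 8 = -8 + q)
W(G, t) = -48 (W(G, t) = 12*(-4) = -48)
(127 - 119)*((W(-8, -1) + S(3))*(65 + 8**2)) = (127 - 119)*((-48 + (-8 + 3))*(65 + 8**2)) = 8*((-48 - 5)*(65 + 64)) = 8*(-53*129) = 8*(-6837) = -54696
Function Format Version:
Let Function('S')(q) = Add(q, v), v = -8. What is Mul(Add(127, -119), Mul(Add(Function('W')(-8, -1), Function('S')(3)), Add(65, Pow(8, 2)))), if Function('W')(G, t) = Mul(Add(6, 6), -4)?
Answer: -54696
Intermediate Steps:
Function('S')(q) = Add(-8, q) (Function('S')(q) = Add(q, -8) = Add(-8, q))
Function('W')(G, t) = -48 (Function('W')(G, t) = Mul(12, -4) = -48)
Mul(Add(127, -119), Mul(Add(Function('W')(-8, -1), Function('S')(3)), Add(65, Pow(8, 2)))) = Mul(Add(127, -119), Mul(Add(-48, Add(-8, 3)), Add(65, Pow(8, 2)))) = Mul(8, Mul(Add(-48, -5), Add(65, 64))) = Mul(8, Mul(-53, 129)) = Mul(8, -6837) = -54696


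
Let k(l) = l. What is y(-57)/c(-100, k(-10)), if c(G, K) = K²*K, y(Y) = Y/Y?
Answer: -1/1000 ≈ -0.0010000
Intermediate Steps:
y(Y) = 1
c(G, K) = K³
y(-57)/c(-100, k(-10)) = 1/(-10)³ = 1/(-1000) = 1*(-1/1000) = -1/1000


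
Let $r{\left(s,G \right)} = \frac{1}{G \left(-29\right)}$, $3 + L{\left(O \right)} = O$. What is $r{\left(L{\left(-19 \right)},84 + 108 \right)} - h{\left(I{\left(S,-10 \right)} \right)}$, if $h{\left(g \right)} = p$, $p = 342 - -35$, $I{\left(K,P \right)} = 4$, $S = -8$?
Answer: $- \frac{2099137}{5568} \approx -377.0$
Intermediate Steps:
$L{\left(O \right)} = -3 + O$
$r{\left(s,G \right)} = - \frac{1}{29 G}$ ($r{\left(s,G \right)} = \frac{1}{G} \left(- \frac{1}{29}\right) = - \frac{1}{29 G}$)
$p = 377$ ($p = 342 + 35 = 377$)
$h{\left(g \right)} = 377$
$r{\left(L{\left(-19 \right)},84 + 108 \right)} - h{\left(I{\left(S,-10 \right)} \right)} = - \frac{1}{29 \left(84 + 108\right)} - 377 = - \frac{1}{29 \cdot 192} - 377 = \left(- \frac{1}{29}\right) \frac{1}{192} - 377 = - \frac{1}{5568} - 377 = - \frac{2099137}{5568}$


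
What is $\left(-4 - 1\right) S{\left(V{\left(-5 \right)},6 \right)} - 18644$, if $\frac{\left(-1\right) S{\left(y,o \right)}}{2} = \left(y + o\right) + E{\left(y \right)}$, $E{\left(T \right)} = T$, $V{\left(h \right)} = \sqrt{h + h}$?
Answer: $-18584 + 20 i \sqrt{10} \approx -18584.0 + 63.246 i$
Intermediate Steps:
$V{\left(h \right)} = \sqrt{2} \sqrt{h}$ ($V{\left(h \right)} = \sqrt{2 h} = \sqrt{2} \sqrt{h}$)
$S{\left(y,o \right)} = - 4 y - 2 o$ ($S{\left(y,o \right)} = - 2 \left(\left(y + o\right) + y\right) = - 2 \left(\left(o + y\right) + y\right) = - 2 \left(o + 2 y\right) = - 4 y - 2 o$)
$\left(-4 - 1\right) S{\left(V{\left(-5 \right)},6 \right)} - 18644 = \left(-4 - 1\right) \left(- 4 \sqrt{2} \sqrt{-5} - 12\right) - 18644 = - 5 \left(- 4 \sqrt{2} i \sqrt{5} - 12\right) - 18644 = - 5 \left(- 4 i \sqrt{10} - 12\right) - 18644 = - 5 \left(-12 - 4 i \sqrt{10}\right) - 18644 = \left(60 + 20 i \sqrt{10}\right) - 18644 = -18584 + 20 i \sqrt{10}$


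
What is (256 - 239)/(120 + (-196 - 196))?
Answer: -1/16 ≈ -0.062500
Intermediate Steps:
(256 - 239)/(120 + (-196 - 196)) = 17/(120 - 392) = 17/(-272) = 17*(-1/272) = -1/16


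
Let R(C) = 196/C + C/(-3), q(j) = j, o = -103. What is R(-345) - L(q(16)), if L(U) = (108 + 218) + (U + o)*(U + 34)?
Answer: 1427759/345 ≈ 4138.4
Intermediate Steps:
R(C) = 196/C - C/3 (R(C) = 196/C + C*(-⅓) = 196/C - C/3)
L(U) = 326 + (-103 + U)*(34 + U) (L(U) = (108 + 218) + (U - 103)*(U + 34) = 326 + (-103 + U)*(34 + U))
R(-345) - L(q(16)) = (196/(-345) - ⅓*(-345)) - (-3176 + 16² - 69*16) = (196*(-1/345) + 115) - (-3176 + 256 - 1104) = (-196/345 + 115) - 1*(-4024) = 39479/345 + 4024 = 1427759/345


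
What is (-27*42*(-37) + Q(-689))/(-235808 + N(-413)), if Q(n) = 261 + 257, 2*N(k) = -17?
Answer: -84952/471633 ≈ -0.18012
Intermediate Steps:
N(k) = -17/2 (N(k) = (½)*(-17) = -17/2)
Q(n) = 518
(-27*42*(-37) + Q(-689))/(-235808 + N(-413)) = (-27*42*(-37) + 518)/(-235808 - 17/2) = (-1134*(-37) + 518)/(-471633/2) = (41958 + 518)*(-2/471633) = 42476*(-2/471633) = -84952/471633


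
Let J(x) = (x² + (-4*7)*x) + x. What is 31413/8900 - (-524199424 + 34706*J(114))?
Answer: 1601869343813/8900 ≈ 1.7999e+8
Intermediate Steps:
J(x) = x² - 27*x (J(x) = (x² - 28*x) + x = x² - 27*x)
31413/8900 - (-524199424 + 34706*J(114)) = 31413/8900 - (-524199424 + 3956484*(-27 + 114)) = 31413*(1/8900) - 34706/(1/(114*87 - 15104)) = 31413/8900 - 34706/(1/(9918 - 15104)) = 31413/8900 - 34706/(1/(-5186)) = 31413/8900 - 34706/(-1/5186) = 31413/8900 - 34706*(-5186) = 31413/8900 + 179985316 = 1601869343813/8900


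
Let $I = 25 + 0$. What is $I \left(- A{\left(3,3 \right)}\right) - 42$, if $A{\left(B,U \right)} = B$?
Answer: $-117$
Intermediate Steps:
$I = 25$
$I \left(- A{\left(3,3 \right)}\right) - 42 = 25 \left(\left(-1\right) 3\right) - 42 = 25 \left(-3\right) - 42 = -75 - 42 = -117$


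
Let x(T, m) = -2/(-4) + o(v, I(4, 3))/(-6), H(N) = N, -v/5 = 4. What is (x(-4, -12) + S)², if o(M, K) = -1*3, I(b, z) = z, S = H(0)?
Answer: 1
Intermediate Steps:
v = -20 (v = -5*4 = -20)
S = 0
o(M, K) = -3
x(T, m) = 1 (x(T, m) = -2/(-4) - 3/(-6) = -2*(-¼) - 3*(-⅙) = ½ + ½ = 1)
(x(-4, -12) + S)² = (1 + 0)² = 1² = 1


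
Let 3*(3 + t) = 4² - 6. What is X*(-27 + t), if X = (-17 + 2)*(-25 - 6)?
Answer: -12400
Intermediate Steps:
X = 465 (X = -15*(-31) = 465)
t = ⅓ (t = -3 + (4² - 6)/3 = -3 + (16 - 6)/3 = -3 + (⅓)*10 = -3 + 10/3 = ⅓ ≈ 0.33333)
X*(-27 + t) = 465*(-27 + ⅓) = 465*(-80/3) = -12400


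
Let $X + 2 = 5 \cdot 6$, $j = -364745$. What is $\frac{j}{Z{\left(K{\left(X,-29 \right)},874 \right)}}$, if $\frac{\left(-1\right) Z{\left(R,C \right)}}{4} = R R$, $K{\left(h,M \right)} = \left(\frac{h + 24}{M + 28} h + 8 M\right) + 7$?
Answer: $\frac{364745}{11303044} \approx 0.03227$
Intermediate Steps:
$X = 28$ ($X = -2 + 5 \cdot 6 = -2 + 30 = 28$)
$K{\left(h,M \right)} = 7 + 8 M + \frac{h \left(24 + h\right)}{28 + M}$ ($K{\left(h,M \right)} = \left(\frac{24 + h}{28 + M} h + 8 M\right) + 7 = \left(\frac{h \left(24 + h\right)}{28 + M} + 8 M\right) + 7 = \left(8 M + \frac{h \left(24 + h\right)}{28 + M}\right) + 7 = 7 + 8 M + \frac{h \left(24 + h\right)}{28 + M}$)
$Z{\left(R,C \right)} = - 4 R^{2}$ ($Z{\left(R,C \right)} = - 4 R R = - 4 R^{2}$)
$\frac{j}{Z{\left(K{\left(X,-29 \right)},874 \right)}} = - \frac{364745}{\left(-4\right) \left(\frac{196 + 28^{2} + 8 \left(-29\right)^{2} + 24 \cdot 28 + 231 \left(-29\right)}{28 - 29}\right)^{2}} = - \frac{364745}{\left(-4\right) \left(\frac{196 + 784 + 8 \cdot 841 + 672 - 6699}{-1}\right)^{2}} = - \frac{364745}{\left(-4\right) \left(- (196 + 784 + 6728 + 672 - 6699)\right)^{2}} = - \frac{364745}{\left(-4\right) \left(\left(-1\right) 1681\right)^{2}} = - \frac{364745}{\left(-4\right) \left(-1681\right)^{2}} = - \frac{364745}{\left(-4\right) 2825761} = - \frac{364745}{-11303044} = \left(-364745\right) \left(- \frac{1}{11303044}\right) = \frac{364745}{11303044}$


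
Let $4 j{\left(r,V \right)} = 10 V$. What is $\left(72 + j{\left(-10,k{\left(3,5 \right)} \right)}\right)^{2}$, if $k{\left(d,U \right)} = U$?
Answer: $\frac{28561}{4} \approx 7140.3$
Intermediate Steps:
$j{\left(r,V \right)} = \frac{5 V}{2}$ ($j{\left(r,V \right)} = \frac{10 V}{4} = \frac{5 V}{2}$)
$\left(72 + j{\left(-10,k{\left(3,5 \right)} \right)}\right)^{2} = \left(72 + \frac{5}{2} \cdot 5\right)^{2} = \left(72 + \frac{25}{2}\right)^{2} = \left(\frac{169}{2}\right)^{2} = \frac{28561}{4}$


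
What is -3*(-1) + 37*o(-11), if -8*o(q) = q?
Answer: 431/8 ≈ 53.875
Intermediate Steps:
o(q) = -q/8
-3*(-1) + 37*o(-11) = -3*(-1) + 37*(-⅛*(-11)) = 3 + 37*(11/8) = 3 + 407/8 = 431/8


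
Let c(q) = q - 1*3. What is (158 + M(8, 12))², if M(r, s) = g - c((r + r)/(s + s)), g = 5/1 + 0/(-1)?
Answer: 246016/9 ≈ 27335.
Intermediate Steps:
g = 5 (g = 5*1 + 0*(-1) = 5 + 0 = 5)
c(q) = -3 + q (c(q) = q - 3 = -3 + q)
M(r, s) = 8 - r/s (M(r, s) = 5 - (-3 + (r + r)/(s + s)) = 5 - (-3 + (2*r)/((2*s))) = 5 - (-3 + (2*r)*(1/(2*s))) = 5 - (-3 + r/s) = 5 + (3 - r/s) = 8 - r/s)
(158 + M(8, 12))² = (158 + (8 - 1*8/12))² = (158 + (8 - 1*8*1/12))² = (158 + (8 - ⅔))² = (158 + 22/3)² = (496/3)² = 246016/9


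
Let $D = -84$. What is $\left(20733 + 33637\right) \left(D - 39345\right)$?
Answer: $-2143754730$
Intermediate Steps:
$\left(20733 + 33637\right) \left(D - 39345\right) = \left(20733 + 33637\right) \left(-84 - 39345\right) = 54370 \left(-39429\right) = -2143754730$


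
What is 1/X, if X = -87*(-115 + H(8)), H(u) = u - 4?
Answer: 1/9657 ≈ 0.00010355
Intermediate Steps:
H(u) = -4 + u
X = 9657 (X = -87*(-115 + (-4 + 8)) = -87*(-115 + 4) = -87*(-111) = 9657)
1/X = 1/9657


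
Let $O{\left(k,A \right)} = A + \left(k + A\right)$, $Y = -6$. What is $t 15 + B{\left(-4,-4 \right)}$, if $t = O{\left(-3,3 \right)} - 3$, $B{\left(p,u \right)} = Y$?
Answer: $-6$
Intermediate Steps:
$B{\left(p,u \right)} = -6$
$O{\left(k,A \right)} = k + 2 A$ ($O{\left(k,A \right)} = A + \left(A + k\right) = k + 2 A$)
$t = 0$ ($t = \left(-3 + 2 \cdot 3\right) - 3 = \left(-3 + 6\right) - 3 = 3 - 3 = 0$)
$t 15 + B{\left(-4,-4 \right)} = 0 \cdot 15 - 6 = 0 - 6 = -6$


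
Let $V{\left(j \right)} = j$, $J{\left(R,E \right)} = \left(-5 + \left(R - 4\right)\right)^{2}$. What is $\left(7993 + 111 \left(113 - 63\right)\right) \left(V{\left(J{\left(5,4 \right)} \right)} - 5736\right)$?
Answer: $-77465960$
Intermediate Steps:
$J{\left(R,E \right)} = \left(-9 + R\right)^{2}$ ($J{\left(R,E \right)} = \left(-5 + \left(R - 4\right)\right)^{2} = \left(-5 + \left(-4 + R\right)\right)^{2} = \left(-9 + R\right)^{2}$)
$\left(7993 + 111 \left(113 - 63\right)\right) \left(V{\left(J{\left(5,4 \right)} \right)} - 5736\right) = \left(7993 + 111 \left(113 - 63\right)\right) \left(\left(-9 + 5\right)^{2} - 5736\right) = \left(7993 + 111 \cdot 50\right) \left(\left(-4\right)^{2} - 5736\right) = \left(7993 + 5550\right) \left(16 - 5736\right) = 13543 \left(-5720\right) = -77465960$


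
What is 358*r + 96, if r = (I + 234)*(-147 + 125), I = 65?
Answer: -2354828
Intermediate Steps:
r = -6578 (r = (65 + 234)*(-147 + 125) = 299*(-22) = -6578)
358*r + 96 = 358*(-6578) + 96 = -2354924 + 96 = -2354828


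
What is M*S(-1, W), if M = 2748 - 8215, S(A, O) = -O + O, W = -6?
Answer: 0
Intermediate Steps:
S(A, O) = 0
M = -5467
M*S(-1, W) = -5467*0 = 0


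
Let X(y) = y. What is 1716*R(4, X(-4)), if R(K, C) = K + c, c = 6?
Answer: 17160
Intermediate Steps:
R(K, C) = 6 + K (R(K, C) = K + 6 = 6 + K)
1716*R(4, X(-4)) = 1716*(6 + 4) = 1716*10 = 17160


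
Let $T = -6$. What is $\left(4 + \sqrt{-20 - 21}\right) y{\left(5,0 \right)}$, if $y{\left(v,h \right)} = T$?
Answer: $-24 - 6 i \sqrt{41} \approx -24.0 - 38.419 i$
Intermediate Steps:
$y{\left(v,h \right)} = -6$
$\left(4 + \sqrt{-20 - 21}\right) y{\left(5,0 \right)} = \left(4 + \sqrt{-20 - 21}\right) \left(-6\right) = \left(4 + \sqrt{-41}\right) \left(-6\right) = \left(4 + i \sqrt{41}\right) \left(-6\right) = -24 - 6 i \sqrt{41}$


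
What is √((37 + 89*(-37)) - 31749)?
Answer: I*√35005 ≈ 187.1*I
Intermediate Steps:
√((37 + 89*(-37)) - 31749) = √((37 - 3293) - 31749) = √(-3256 - 31749) = √(-35005) = I*√35005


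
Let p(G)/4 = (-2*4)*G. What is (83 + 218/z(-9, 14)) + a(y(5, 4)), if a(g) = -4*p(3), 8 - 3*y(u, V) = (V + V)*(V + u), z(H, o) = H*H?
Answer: 38045/81 ≈ 469.69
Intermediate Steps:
p(G) = -32*G (p(G) = 4*((-2*4)*G) = 4*(-8*G) = -32*G)
z(H, o) = H**2
y(u, V) = 8/3 - 2*V*(V + u)/3 (y(u, V) = 8/3 - (V + V)*(V + u)/3 = 8/3 - 2*V*(V + u)/3)
a(g) = 384 (a(g) = -(-128)*3 = -4*(-96) = 384)
(83 + 218/z(-9, 14)) + a(y(5, 4)) = (83 + 218/((-9)**2)) + 384 = (83 + 218/81) + 384 = 6941/81 + 384 = 38045/81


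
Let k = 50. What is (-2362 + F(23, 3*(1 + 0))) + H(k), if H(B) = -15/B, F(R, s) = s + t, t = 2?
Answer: -23573/10 ≈ -2357.3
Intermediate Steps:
F(R, s) = 2 + s (F(R, s) = s + 2 = 2 + s)
(-2362 + F(23, 3*(1 + 0))) + H(k) = (-2362 + (2 + 3*(1 + 0))) - 15/50 = (-2362 + (2 + 3*1)) - 15*1/50 = (-2362 + (2 + 3)) - 3/10 = (-2362 + 5) - 3/10 = -2357 - 3/10 = -23573/10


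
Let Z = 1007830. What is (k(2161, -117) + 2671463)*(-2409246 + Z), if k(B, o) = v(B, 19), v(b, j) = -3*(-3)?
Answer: -3743843604352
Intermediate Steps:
v(b, j) = 9
k(B, o) = 9
(k(2161, -117) + 2671463)*(-2409246 + Z) = (9 + 2671463)*(-2409246 + 1007830) = 2671472*(-1401416) = -3743843604352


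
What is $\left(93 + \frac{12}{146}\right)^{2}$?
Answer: $\frac{46172025}{5329} \approx 8664.3$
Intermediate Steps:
$\left(93 + \frac{12}{146}\right)^{2} = \left(93 + 12 \cdot \frac{1}{146}\right)^{2} = \left(93 + \frac{6}{73}\right)^{2} = \left(\frac{6795}{73}\right)^{2} = \frac{46172025}{5329}$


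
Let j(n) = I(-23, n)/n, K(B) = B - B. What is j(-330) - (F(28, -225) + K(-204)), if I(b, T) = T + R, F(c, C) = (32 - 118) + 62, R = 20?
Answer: 823/33 ≈ 24.939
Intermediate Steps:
F(c, C) = -24 (F(c, C) = -86 + 62 = -24)
I(b, T) = 20 + T (I(b, T) = T + 20 = 20 + T)
K(B) = 0
j(n) = (20 + n)/n
j(-330) - (F(28, -225) + K(-204)) = (20 - 330)/(-330) - (-24 + 0) = -1/330*(-310) - 1*(-24) = 31/33 + 24 = 823/33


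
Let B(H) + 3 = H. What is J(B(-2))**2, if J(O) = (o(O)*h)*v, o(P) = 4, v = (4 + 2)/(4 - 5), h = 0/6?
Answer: 0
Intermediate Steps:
h = 0 (h = 0*(1/6) = 0)
B(H) = -3 + H
v = -6 (v = 6/(-1) = 6*(-1) = -6)
J(O) = 0 (J(O) = (4*0)*(-6) = 0*(-6) = 0)
J(B(-2))**2 = 0**2 = 0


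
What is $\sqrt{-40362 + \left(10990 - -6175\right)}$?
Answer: $i \sqrt{23197} \approx 152.31 i$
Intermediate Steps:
$\sqrt{-40362 + \left(10990 - -6175\right)} = \sqrt{-40362 + \left(10990 + 6175\right)} = \sqrt{-40362 + 17165} = \sqrt{-23197} = i \sqrt{23197}$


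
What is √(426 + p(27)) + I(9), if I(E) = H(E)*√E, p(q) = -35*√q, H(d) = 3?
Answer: 9 + √(426 - 105*√3) ≈ 24.625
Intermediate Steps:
I(E) = 3*√E
√(426 + p(27)) + I(9) = √(426 - 105*√3) + 3*√9 = √(426 - 105*√3) + 3*3 = √(426 - 105*√3) + 9 = 9 + √(426 - 105*√3)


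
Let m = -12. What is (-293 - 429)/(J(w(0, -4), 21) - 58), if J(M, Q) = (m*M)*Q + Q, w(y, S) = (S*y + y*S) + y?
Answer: 722/37 ≈ 19.514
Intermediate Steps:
w(y, S) = y + 2*S*y (w(y, S) = (S*y + S*y) + y = 2*S*y + y = y + 2*S*y)
J(M, Q) = Q - 12*M*Q (J(M, Q) = (-12*M)*Q + Q = -12*M*Q + Q = Q - 12*M*Q)
(-293 - 429)/(J(w(0, -4), 21) - 58) = (-293 - 429)/(21*(1 - 0*(1 + 2*(-4))) - 58) = -722/(21*(1 - 0*(1 - 8)) - 58) = -722/(21*(1 - 0*(-7)) - 58) = -722/(21*(1 - 12*0) - 58) = -722/(21*(1 + 0) - 58) = -722/(21*1 - 58) = -722/(21 - 58) = -722/(-37) = -722*(-1/37) = 722/37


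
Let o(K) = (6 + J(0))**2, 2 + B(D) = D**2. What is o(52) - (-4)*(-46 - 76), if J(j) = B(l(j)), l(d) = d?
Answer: -472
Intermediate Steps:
B(D) = -2 + D**2
J(j) = -2 + j**2
o(K) = 16 (o(K) = (6 + (-2 + 0**2))**2 = (6 + (-2 + 0))**2 = (6 - 2)**2 = 4**2 = 16)
o(52) - (-4)*(-46 - 76) = 16 - (-4)*(-46 - 76) = 16 - (-4)*(-122) = 16 - 1*488 = 16 - 488 = -472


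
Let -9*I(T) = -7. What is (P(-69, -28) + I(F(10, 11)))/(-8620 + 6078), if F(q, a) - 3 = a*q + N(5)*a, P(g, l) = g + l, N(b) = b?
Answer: 433/11439 ≈ 0.037853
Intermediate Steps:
F(q, a) = 3 + 5*a + a*q (F(q, a) = 3 + (a*q + 5*a) = 3 + (5*a + a*q) = 3 + 5*a + a*q)
I(T) = 7/9 (I(T) = -⅑*(-7) = 7/9)
(P(-69, -28) + I(F(10, 11)))/(-8620 + 6078) = ((-69 - 28) + 7/9)/(-8620 + 6078) = (-97 + 7/9)/(-2542) = -866/9*(-1/2542) = 433/11439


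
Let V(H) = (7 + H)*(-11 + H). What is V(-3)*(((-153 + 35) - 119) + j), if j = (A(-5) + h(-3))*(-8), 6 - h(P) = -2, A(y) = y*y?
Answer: 28056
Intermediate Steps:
A(y) = y**2
h(P) = 8 (h(P) = 6 - 1*(-2) = 6 + 2 = 8)
V(H) = (-11 + H)*(7 + H)
j = -264 (j = ((-5)**2 + 8)*(-8) = (25 + 8)*(-8) = 33*(-8) = -264)
V(-3)*(((-153 + 35) - 119) + j) = (-77 + (-3)**2 - 4*(-3))*(((-153 + 35) - 119) - 264) = (-77 + 9 + 12)*((-118 - 119) - 264) = -56*(-237 - 264) = -56*(-501) = 28056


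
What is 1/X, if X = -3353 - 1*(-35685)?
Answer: 1/32332 ≈ 3.0929e-5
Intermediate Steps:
X = 32332 (X = -3353 + 35685 = 32332)
1/X = 1/32332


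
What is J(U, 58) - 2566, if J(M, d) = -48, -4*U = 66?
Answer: -2614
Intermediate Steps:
U = -33/2 (U = -¼*66 = -33/2 ≈ -16.500)
J(U, 58) - 2566 = -48 - 2566 = -2614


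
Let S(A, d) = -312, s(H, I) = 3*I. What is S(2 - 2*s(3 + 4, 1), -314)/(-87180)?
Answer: 26/7265 ≈ 0.0035788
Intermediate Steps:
S(2 - 2*s(3 + 4, 1), -314)/(-87180) = -312/(-87180) = -312*(-1/87180) = 26/7265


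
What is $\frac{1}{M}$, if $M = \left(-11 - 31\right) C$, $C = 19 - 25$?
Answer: $\frac{1}{252} \approx 0.0039683$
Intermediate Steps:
$C = -6$
$M = 252$ ($M = \left(-11 - 31\right) \left(-6\right) = \left(-42\right) \left(-6\right) = 252$)
$\frac{1}{M} = \frac{1}{252}$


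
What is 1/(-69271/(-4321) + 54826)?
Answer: 4321/236972417 ≈ 1.8234e-5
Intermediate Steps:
1/(-69271/(-4321) + 54826) = 1/(-69271*(-1/4321) + 54826) = 1/(69271/4321 + 54826) = 1/(236972417/4321) = 4321/236972417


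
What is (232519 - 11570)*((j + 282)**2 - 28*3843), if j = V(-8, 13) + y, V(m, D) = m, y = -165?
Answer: -21149901127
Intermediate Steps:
j = -173 (j = -8 - 165 = -173)
(232519 - 11570)*((j + 282)**2 - 28*3843) = (232519 - 11570)*((-173 + 282)**2 - 28*3843) = 220949*(109**2 - 107604) = 220949*(11881 - 107604) = 220949*(-95723) = -21149901127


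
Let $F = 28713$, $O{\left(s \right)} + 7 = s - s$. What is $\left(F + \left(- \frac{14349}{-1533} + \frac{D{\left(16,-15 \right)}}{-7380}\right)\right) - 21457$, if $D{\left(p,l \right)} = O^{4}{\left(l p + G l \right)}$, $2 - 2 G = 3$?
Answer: $\frac{27397753709}{3771180} \approx 7265.0$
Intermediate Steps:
$G = - \frac{1}{2}$ ($G = 1 - \frac{3}{2} = - \frac{1}{2} \approx -0.5$)
$O{\left(s \right)} = -7$ ($O{\left(s \right)} = -7 + \left(s - s\right) = -7 + 0 = -7$)
$D{\left(p,l \right)} = 2401$ ($D{\left(p,l \right)} = \left(-7\right)^{4} = 2401$)
$\left(F + \left(- \frac{14349}{-1533} + \frac{D{\left(16,-15 \right)}}{-7380}\right)\right) - 21457 = \left(28713 + \left(- \frac{14349}{-1533} + \frac{2401}{-7380}\right)\right) - 21457 = \left(28713 + \left(\left(-14349\right) \left(- \frac{1}{1533}\right) + 2401 \left(- \frac{1}{7380}\right)\right)\right) - 21457 = \left(28713 + \left(\frac{4783}{511} - \frac{2401}{7380}\right)\right) - 21457 = \left(28713 + \frac{34071629}{3771180}\right) - 21457 = \frac{108315962969}{3771180} - 21457 = \frac{27397753709}{3771180}$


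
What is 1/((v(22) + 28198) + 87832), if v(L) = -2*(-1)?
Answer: 1/116032 ≈ 8.6183e-6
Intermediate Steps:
v(L) = 2
1/((v(22) + 28198) + 87832) = 1/((2 + 28198) + 87832) = 1/(28200 + 87832) = 1/116032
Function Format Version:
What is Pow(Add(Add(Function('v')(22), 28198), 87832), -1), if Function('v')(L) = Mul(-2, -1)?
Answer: Rational(1, 116032) ≈ 8.6183e-6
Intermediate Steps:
Function('v')(L) = 2
Pow(Add(Add(Function('v')(22), 28198), 87832), -1) = Pow(Add(Add(2, 28198), 87832), -1) = Pow(Add(28200, 87832), -1) = Pow(116032, -1) = Rational(1, 116032)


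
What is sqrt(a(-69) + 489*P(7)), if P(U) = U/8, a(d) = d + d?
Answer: sqrt(4638)/4 ≈ 17.026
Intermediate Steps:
a(d) = 2*d
P(U) = U/8 (P(U) = U*(1/8) = U/8)
sqrt(a(-69) + 489*P(7)) = sqrt(2*(-69) + 489*((1/8)*7)) = sqrt(-138 + 489*(7/8)) = sqrt(-138 + 3423/8) = sqrt(2319/8) = sqrt(4638)/4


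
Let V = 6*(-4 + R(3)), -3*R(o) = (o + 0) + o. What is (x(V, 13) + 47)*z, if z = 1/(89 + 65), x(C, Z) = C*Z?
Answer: -421/154 ≈ -2.7338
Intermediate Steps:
R(o) = -2*o/3 (R(o) = -((o + 0) + o)/3 = -(o + o)/3 = -2*o/3)
V = -36 (V = 6*(-4 - 2/3*3) = 6*(-4 - 2) = 6*(-6) = -36)
z = 1/154 ≈ 0.0064935
(x(V, 13) + 47)*z = (-36*13 + 47)*(1/154) = (-468 + 47)*(1/154) = -421*1/154 = -421/154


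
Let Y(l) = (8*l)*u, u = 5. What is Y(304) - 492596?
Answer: -480436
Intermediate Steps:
Y(l) = 40*l (Y(l) = (8*l)*5 = 40*l)
Y(304) - 492596 = 40*304 - 492596 = 12160 - 492596 = -480436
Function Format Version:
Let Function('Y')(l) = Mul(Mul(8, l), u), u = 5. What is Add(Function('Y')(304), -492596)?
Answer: -480436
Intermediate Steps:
Function('Y')(l) = Mul(40, l) (Function('Y')(l) = Mul(Mul(8, l), 5) = Mul(40, l))
Add(Function('Y')(304), -492596) = Add(Mul(40, 304), -492596) = Add(12160, -492596) = -480436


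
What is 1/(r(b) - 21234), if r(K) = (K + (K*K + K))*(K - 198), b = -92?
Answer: -1/2422434 ≈ -4.1281e-7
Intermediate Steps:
r(K) = (-198 + K)*(K² + 2*K) (r(K) = (K + (K² + K))*(-198 + K) = (K + (K + K²))*(-198 + K) = (K² + 2*K)*(-198 + K) = (-198 + K)*(K² + 2*K))
1/(r(b) - 21234) = 1/(-92*(-396 + (-92)² - 196*(-92)) - 21234) = 1/(-92*(-396 + 8464 + 18032) - 21234) = 1/(-92*26100 - 21234) = 1/(-2401200 - 21234) = 1/(-2422434) = -1/2422434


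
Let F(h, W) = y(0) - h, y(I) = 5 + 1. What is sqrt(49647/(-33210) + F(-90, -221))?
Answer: sqrt(1286790330)/3690 ≈ 9.7214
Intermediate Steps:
y(I) = 6
F(h, W) = 6 - h
sqrt(49647/(-33210) + F(-90, -221)) = sqrt(49647/(-33210) + (6 - 1*(-90))) = sqrt(49647*(-1/33210) + (6 + 90)) = sqrt(-16549/11070 + 96) = sqrt(1046171/11070) = sqrt(1286790330)/3690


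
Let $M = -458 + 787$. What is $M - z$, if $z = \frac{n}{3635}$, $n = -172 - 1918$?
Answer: $\frac{239601}{727} \approx 329.58$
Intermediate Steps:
$n = -2090$ ($n = -172 - 1918 = -2090$)
$M = 329$
$z = - \frac{418}{727}$ ($z = - \frac{2090}{3635} = \left(-2090\right) \frac{1}{3635} = - \frac{418}{727} \approx -0.57497$)
$M - z = 329 - - \frac{418}{727} = 329 + \frac{418}{727} = \frac{239601}{727}$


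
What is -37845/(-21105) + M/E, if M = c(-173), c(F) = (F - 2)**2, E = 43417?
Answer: 50876822/20362573 ≈ 2.4985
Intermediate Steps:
c(F) = (-2 + F)**2
M = 30625 (M = (-2 - 173)**2 = (-175)**2 = 30625)
-37845/(-21105) + M/E = -37845/(-21105) + 30625/43417 = -37845*(-1/21105) + 30625*(1/43417) = 841/469 + 30625/43417 = 50876822/20362573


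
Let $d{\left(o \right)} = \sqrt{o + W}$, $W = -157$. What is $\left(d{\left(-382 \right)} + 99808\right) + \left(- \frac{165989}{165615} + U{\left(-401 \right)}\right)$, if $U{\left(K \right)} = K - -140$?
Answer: $\frac{16486310416}{165615} + 7 i \sqrt{11} \approx 99546.0 + 23.216 i$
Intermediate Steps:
$U{\left(K \right)} = 140 + K$ ($U{\left(K \right)} = K + 140 = 140 + K$)
$d{\left(o \right)} = \sqrt{-157 + o}$ ($d{\left(o \right)} = \sqrt{o - 157} = \sqrt{-157 + o}$)
$\left(d{\left(-382 \right)} + 99808\right) + \left(- \frac{165989}{165615} + U{\left(-401 \right)}\right) = \left(\sqrt{-157 - 382} + 99808\right) + \left(- \frac{165989}{165615} + \left(140 - 401\right)\right) = \left(\sqrt{-539} + 99808\right) - \frac{43391504}{165615} = \left(7 i \sqrt{11} + 99808\right) - \frac{43391504}{165615} = \left(99808 + 7 i \sqrt{11}\right) - \frac{43391504}{165615} = \frac{16486310416}{165615} + 7 i \sqrt{11}$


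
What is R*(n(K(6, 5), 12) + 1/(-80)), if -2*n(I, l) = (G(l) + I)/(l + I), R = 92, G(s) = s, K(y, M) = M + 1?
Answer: -943/20 ≈ -47.150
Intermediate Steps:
K(y, M) = 1 + M
n(I, l) = -½ (n(I, l) = -(l + I)/(2*(l + I)) = -(I + l)/(2*(I + l)) = -½*1 = -½)
R*(n(K(6, 5), 12) + 1/(-80)) = 92*(-½ + 1/(-80)) = 92*(-½ - 1/80) = 92*(-41/80) = -943/20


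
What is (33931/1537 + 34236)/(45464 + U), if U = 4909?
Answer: 52654663/77423301 ≈ 0.68009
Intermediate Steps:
(33931/1537 + 34236)/(45464 + U) = (33931/1537 + 34236)/(45464 + 4909) = (33931*(1/1537) + 34236)/50373 = (33931/1537 + 34236)*(1/50373) = (52654663/1537)*(1/50373) = 52654663/77423301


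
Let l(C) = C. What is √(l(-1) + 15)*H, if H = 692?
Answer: 692*√14 ≈ 2589.2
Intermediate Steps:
√(l(-1) + 15)*H = √(-1 + 15)*692 = √14*692 = 692*√14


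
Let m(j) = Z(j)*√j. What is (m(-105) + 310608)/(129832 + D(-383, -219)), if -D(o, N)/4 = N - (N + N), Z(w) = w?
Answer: 77652/32239 - 105*I*√105/128956 ≈ 2.4086 - 0.0083434*I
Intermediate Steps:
m(j) = j^(3/2) (m(j) = j*√j = j^(3/2))
D(o, N) = 4*N (D(o, N) = -4*(N - (N + N)) = -4*(N - 2*N) = -(-4)*N = 4*N)
(m(-105) + 310608)/(129832 + D(-383, -219)) = ((-105)^(3/2) + 310608)/(129832 + 4*(-219)) = (-105*I*√105 + 310608)/(129832 - 876) = (310608 - 105*I*√105)/128956 = (310608 - 105*I*√105)*(1/128956) = 77652/32239 - 105*I*√105/128956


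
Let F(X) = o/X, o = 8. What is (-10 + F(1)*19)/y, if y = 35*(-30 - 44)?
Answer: -71/1295 ≈ -0.054826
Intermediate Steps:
y = -2590 (y = 35*(-74) = -2590)
F(X) = 8/X
(-10 + F(1)*19)/y = (-10 + (8/1)*19)/(-2590) = (-10 + (8*1)*19)*(-1/2590) = (-10 + 8*19)*(-1/2590) = (-10 + 152)*(-1/2590) = 142*(-1/2590) = -71/1295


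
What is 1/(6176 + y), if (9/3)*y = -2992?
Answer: 3/15536 ≈ 0.00019310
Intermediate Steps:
y = -2992/3 (y = (⅓)*(-2992) = -2992/3 ≈ -997.33)
1/(6176 + y) = 1/(6176 - 2992/3) = 1/(15536/3) = 3/15536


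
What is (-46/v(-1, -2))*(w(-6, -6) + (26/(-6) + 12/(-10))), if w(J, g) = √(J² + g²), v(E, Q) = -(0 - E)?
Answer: -3818/15 + 276*√2 ≈ 135.79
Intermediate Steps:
v(E, Q) = E (v(E, Q) = -(-1)*E = E)
(-46/v(-1, -2))*(w(-6, -6) + (26/(-6) + 12/(-10))) = (-46/(-1))*(√((-6)² + (-6)²) + (26/(-6) + 12/(-10))) = (-46*(-1))*(√(36 + 36) + (26*(-⅙) + 12*(-⅒))) = 46*(√72 + (-13/3 - 6/5)) = 46*(6*√2 - 83/15) = 46*(-83/15 + 6*√2) = -3818/15 + 276*√2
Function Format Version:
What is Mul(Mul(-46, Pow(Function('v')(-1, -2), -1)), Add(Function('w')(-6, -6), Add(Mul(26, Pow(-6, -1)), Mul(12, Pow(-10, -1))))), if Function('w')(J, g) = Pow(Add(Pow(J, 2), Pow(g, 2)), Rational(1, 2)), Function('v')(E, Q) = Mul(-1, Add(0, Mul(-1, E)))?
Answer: Add(Rational(-3818, 15), Mul(276, Pow(2, Rational(1, 2)))) ≈ 135.79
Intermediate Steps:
Function('v')(E, Q) = E (Function('v')(E, Q) = Mul(-1, Mul(-1, E)) = E)
Mul(Mul(-46, Pow(Function('v')(-1, -2), -1)), Add(Function('w')(-6, -6), Add(Mul(26, Pow(-6, -1)), Mul(12, Pow(-10, -1))))) = Mul(Mul(-46, Pow(-1, -1)), Add(Pow(Add(Pow(-6, 2), Pow(-6, 2)), Rational(1, 2)), Add(Mul(26, Pow(-6, -1)), Mul(12, Pow(-10, -1))))) = Mul(Mul(-46, -1), Add(Pow(Add(36, 36), Rational(1, 2)), Add(Mul(26, Rational(-1, 6)), Mul(12, Rational(-1, 10))))) = Mul(46, Add(Pow(72, Rational(1, 2)), Add(Rational(-13, 3), Rational(-6, 5)))) = Mul(46, Add(Mul(6, Pow(2, Rational(1, 2))), Rational(-83, 15))) = Mul(46, Add(Rational(-83, 15), Mul(6, Pow(2, Rational(1, 2))))) = Add(Rational(-3818, 15), Mul(276, Pow(2, Rational(1, 2))))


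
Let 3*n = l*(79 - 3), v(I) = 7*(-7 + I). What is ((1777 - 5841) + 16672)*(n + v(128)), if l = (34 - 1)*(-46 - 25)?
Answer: -737681472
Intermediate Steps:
v(I) = -49 + 7*I
l = -2343 (l = 33*(-71) = -2343)
n = -59356 (n = (-2343*(79 - 3))/3 = (-2343*76)/3 = (⅓)*(-178068) = -59356)
((1777 - 5841) + 16672)*(n + v(128)) = ((1777 - 5841) + 16672)*(-59356 + (-49 + 7*128)) = (-4064 + 16672)*(-59356 + (-49 + 896)) = 12608*(-59356 + 847) = 12608*(-58509) = -737681472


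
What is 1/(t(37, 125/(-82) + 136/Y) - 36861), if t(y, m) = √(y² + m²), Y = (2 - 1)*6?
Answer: -2230680276/82224995756831 - 246*√109896805/82224995756831 ≈ -2.7160e-5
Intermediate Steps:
Y = 6 (Y = 1*6 = 6)
t(y, m) = √(m² + y²)
1/(t(37, 125/(-82) + 136/Y) - 36861) = 1/(√((125/(-82) + 136/6)² + 37²) - 36861) = 1/(√((125*(-1/82) + 136*(⅙))² + 1369) - 36861) = 1/(√((-125/82 + 68/3)² + 1369) - 36861) = 1/(√((5201/246)² + 1369) - 36861) = 1/(√(27050401/60516 + 1369) - 36861) = 1/(√(109896805/60516) - 36861) = 1/(√109896805/246 - 36861) = 1/(-36861 + √109896805/246)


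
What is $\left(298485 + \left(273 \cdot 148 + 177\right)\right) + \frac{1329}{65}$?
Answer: $\frac{22040619}{65} \approx 3.3909 \cdot 10^{5}$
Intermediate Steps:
$\left(298485 + \left(273 \cdot 148 + 177\right)\right) + \frac{1329}{65} = \left(298485 + \left(40404 + 177\right)\right) + 1329 \cdot \frac{1}{65} = \left(298485 + 40581\right) + \frac{1329}{65} = 339066 + \frac{1329}{65} = \frac{22040619}{65}$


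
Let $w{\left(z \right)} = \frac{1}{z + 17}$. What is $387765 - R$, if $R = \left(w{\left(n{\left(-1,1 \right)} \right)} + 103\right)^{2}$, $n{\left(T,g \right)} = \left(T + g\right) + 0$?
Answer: $\frac{108994581}{289} \approx 3.7714 \cdot 10^{5}$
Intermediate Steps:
$n{\left(T,g \right)} = T + g$
$w{\left(z \right)} = \frac{1}{17 + z}$
$R = \frac{3069504}{289}$ ($R = \left(\frac{1}{17 + \left(-1 + 1\right)} + 103\right)^{2} = \left(\frac{1}{17 + 0} + 103\right)^{2} = \left(\frac{1}{17} + 103\right)^{2} = \left(\frac{1752}{17}\right)^{2} = \frac{3069504}{289} \approx 10621.0$)
$387765 - R = 387765 - \frac{3069504}{289} = \frac{108994581}{289}$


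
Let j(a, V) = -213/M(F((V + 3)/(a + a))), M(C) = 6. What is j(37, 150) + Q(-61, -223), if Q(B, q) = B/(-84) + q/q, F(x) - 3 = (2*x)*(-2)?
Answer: -2837/84 ≈ -33.774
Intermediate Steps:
F(x) = 3 - 4*x (F(x) = 3 + (2*x)*(-2) = 3 - 4*x)
Q(B, q) = 1 - B/84 (Q(B, q) = B*(-1/84) + 1 = -B/84 + 1 = 1 - B/84)
j(a, V) = -71/2 (j(a, V) = -213/6 = -213*1/6 = -71/2)
j(37, 150) + Q(-61, -223) = -71/2 + (1 - 1/84*(-61)) = -71/2 + (1 + 61/84) = -71/2 + 145/84 = -2837/84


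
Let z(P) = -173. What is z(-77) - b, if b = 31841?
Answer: -32014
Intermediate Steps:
z(-77) - b = -173 - 1*31841 = -173 - 31841 = -32014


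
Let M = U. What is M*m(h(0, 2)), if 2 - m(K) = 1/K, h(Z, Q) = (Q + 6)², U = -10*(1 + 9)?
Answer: -3175/16 ≈ -198.44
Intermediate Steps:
U = -100 (U = -10*10 = -100)
h(Z, Q) = (6 + Q)²
M = -100
m(K) = 2 - 1/K
M*m(h(0, 2)) = -100*(2 - 1/((6 + 2)²)) = -100*(2 - 1/(8²)) = -100*(2 - 1/64) = -100*127/64 = -3175/16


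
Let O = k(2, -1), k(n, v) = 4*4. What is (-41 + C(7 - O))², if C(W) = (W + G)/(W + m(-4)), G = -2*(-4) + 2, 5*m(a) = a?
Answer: 4056196/2401 ≈ 1689.4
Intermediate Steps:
m(a) = a/5
G = 10 (G = 8 + 2 = 10)
k(n, v) = 16
O = 16
C(W) = (10 + W)/(-⅘ + W) (C(W) = (W + 10)/(W + (⅕)*(-4)) = (10 + W)/(W - ⅘) = (10 + W)/(-⅘ + W))
(-41 + C(7 - O))² = (-41 + 5*(10 + (7 - 1*16))/(-4 + 5*(7 - 1*16)))² = (-41 + 5*(10 + (7 - 16))/(-4 + 5*(7 - 16)))² = (-41 + 5*(10 - 9)/(-4 + 5*(-9)))² = (-41 + 5*1/(-4 - 45))² = (-41 + 5*1/(-49))² = (-41 + 5*(-1/49)*1)² = (-41 - 5/49)² = (-2014/49)² = 4056196/2401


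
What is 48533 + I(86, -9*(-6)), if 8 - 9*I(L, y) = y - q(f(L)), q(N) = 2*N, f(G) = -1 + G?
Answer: 436921/9 ≈ 48547.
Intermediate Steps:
I(L, y) = ⅔ - y/9 + 2*L/9 (I(L, y) = 8/9 - (y - 2*(-1 + L))/9 = 8/9 - (y - (-2 + 2*L))/9 = 8/9 - (y + (2 - 2*L))/9 = 8/9 - (2 + y - 2*L)/9 = 8/9 + (-2/9 - y/9 + 2*L/9) = ⅔ - y/9 + 2*L/9)
48533 + I(86, -9*(-6)) = 48533 + (⅔ - (-1)*(-6) + (2/9)*86) = 48533 + (⅔ - ⅑*54 + 172/9) = 48533 + (⅔ - 6 + 172/9) = 48533 + 124/9 = 436921/9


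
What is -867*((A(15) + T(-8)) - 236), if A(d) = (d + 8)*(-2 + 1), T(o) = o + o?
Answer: 238425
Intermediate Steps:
T(o) = 2*o
A(d) = -8 - d (A(d) = (8 + d)*(-1) = -8 - d)
-867*((A(15) + T(-8)) - 236) = -867*(((-8 - 1*15) + 2*(-8)) - 236) = -867*(((-8 - 15) - 16) - 236) = -867*((-23 - 16) - 236) = -867*(-39 - 236) = -867*(-275) = 238425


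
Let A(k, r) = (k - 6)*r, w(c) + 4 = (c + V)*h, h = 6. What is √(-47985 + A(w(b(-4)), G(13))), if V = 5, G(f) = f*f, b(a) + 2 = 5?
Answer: I*√41563 ≈ 203.87*I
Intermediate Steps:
b(a) = 3 (b(a) = -2 + 5 = 3)
G(f) = f²
w(c) = 26 + 6*c (w(c) = -4 + (c + 5)*6 = -4 + (5 + c)*6 = -4 + (30 + 6*c) = 26 + 6*c)
A(k, r) = r*(-6 + k) (A(k, r) = (-6 + k)*r = r*(-6 + k))
√(-47985 + A(w(b(-4)), G(13))) = √(-47985 + 13²*(-6 + (26 + 6*3))) = √(-47985 + 169*(-6 + (26 + 18))) = √(-47985 + 169*(-6 + 44)) = √(-47985 + 169*38) = √(-47985 + 6422) = √(-41563) = I*√41563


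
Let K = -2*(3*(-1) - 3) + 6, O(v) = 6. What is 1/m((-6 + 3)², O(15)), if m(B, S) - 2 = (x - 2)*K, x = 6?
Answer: 1/74 ≈ 0.013514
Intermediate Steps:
K = 18 (K = -2*(-3 - 3) + 6 = -2*(-6) + 6 = 12 + 6 = 18)
m(B, S) = 74 (m(B, S) = 2 + (6 - 2)*18 = 2 + 4*18 = 2 + 72 = 74)
1/m((-6 + 3)², O(15)) = 1/74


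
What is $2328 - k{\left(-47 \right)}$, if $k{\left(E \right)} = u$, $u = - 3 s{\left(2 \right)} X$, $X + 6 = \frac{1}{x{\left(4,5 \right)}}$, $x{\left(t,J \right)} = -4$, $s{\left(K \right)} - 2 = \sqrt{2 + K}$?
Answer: $2253$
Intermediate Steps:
$s{\left(K \right)} = 2 + \sqrt{2 + K}$
$X = - \frac{25}{4}$ ($X = -6 + \frac{1}{-4} = -6 - \frac{1}{4} = - \frac{25}{4} \approx -6.25$)
$u = 75$ ($u = - 3 \left(2 + \sqrt{2 + 2}\right) \left(- \frac{25}{4}\right) = - 3 \left(2 + \sqrt{4}\right) \left(- \frac{25}{4}\right) = - 3 \left(2 + 2\right) \left(- \frac{25}{4}\right) = \left(-3\right) 4 \left(- \frac{25}{4}\right) = \left(-12\right) \left(- \frac{25}{4}\right) = 75$)
$k{\left(E \right)} = 75$
$2328 - k{\left(-47 \right)} = 2328 - 75 = 2253$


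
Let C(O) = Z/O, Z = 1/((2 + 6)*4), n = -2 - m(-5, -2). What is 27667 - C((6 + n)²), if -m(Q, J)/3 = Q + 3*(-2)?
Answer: 744574303/26912 ≈ 27667.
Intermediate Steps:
m(Q, J) = 18 - 3*Q (m(Q, J) = -3*(Q + 3*(-2)) = -3*(Q - 6) = -3*(-6 + Q) = 18 - 3*Q)
n = -35 (n = -2 - (18 - 3*(-5)) = -2 - (18 + 15) = -2 - 1*33 = -2 - 33 = -35)
Z = 1/32 (Z = 1/(8*4) = 1/32 ≈ 0.031250)
C(O) = 1/(32*O)
27667 - C((6 + n)²) = 27667 - 1/(32*((6 - 35)²)) = 27667 - 1/(32*((-29)²)) = 27667 - 1/(32*841) = 27667 - 1*1/26912 = 27667 - 1/26912 = 744574303/26912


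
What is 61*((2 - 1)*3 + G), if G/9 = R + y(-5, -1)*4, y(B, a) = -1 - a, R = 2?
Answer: 1281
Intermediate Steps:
G = 18 (G = 9*(2 + (-1 - 1*(-1))*4) = 9*(2 + (-1 + 1)*4) = 9*(2 + 0*4) = 9*(2 + 0) = 9*2 = 18)
61*((2 - 1)*3 + G) = 61*((2 - 1)*3 + 18) = 61*(1*3 + 18) = 61*(3 + 18) = 61*21 = 1281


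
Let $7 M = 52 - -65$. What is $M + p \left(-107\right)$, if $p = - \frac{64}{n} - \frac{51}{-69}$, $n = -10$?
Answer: $- \frac{601474}{805} \approx -747.17$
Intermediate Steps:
$p = \frac{821}{115}$ ($p = - \frac{64}{-10} - \frac{51}{-69} = \left(-64\right) \left(- \frac{1}{10}\right) - - \frac{17}{23} = \frac{32}{5} + \frac{17}{23} = \frac{821}{115} \approx 7.1391$)
$M = \frac{117}{7}$ ($M = \frac{52 - -65}{7} = \frac{52 + 65}{7} = \frac{1}{7} \cdot 117 = \frac{117}{7} \approx 16.714$)
$M + p \left(-107\right) = \frac{117}{7} + \frac{821}{115} \left(-107\right) = \frac{117}{7} - \frac{87847}{115} = - \frac{601474}{805}$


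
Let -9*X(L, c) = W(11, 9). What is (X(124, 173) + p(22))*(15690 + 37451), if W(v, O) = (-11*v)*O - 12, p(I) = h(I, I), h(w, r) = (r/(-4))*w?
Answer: 212564/3 ≈ 70855.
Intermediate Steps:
h(w, r) = -r*w/4 (h(w, r) = (r*(-¼))*w = (-r/4)*w = -r*w/4)
p(I) = -I²/4 (p(I) = -I*I/4 = -I²/4)
W(v, O) = -12 - 11*O*v (W(v, O) = -11*O*v - 12 = -12 - 11*O*v)
X(L, c) = 367/3 (X(L, c) = -(-12 - 11*9*11)/9 = -(-12 - 1089)/9 = -⅑*(-1101) = 367/3)
(X(124, 173) + p(22))*(15690 + 37451) = (367/3 - ¼*22²)*(15690 + 37451) = (367/3 - ¼*484)*53141 = (367/3 - 121)*53141 = (4/3)*53141 = 212564/3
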